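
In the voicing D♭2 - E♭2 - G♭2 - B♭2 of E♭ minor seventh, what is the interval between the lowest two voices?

major 2nd

Those voices are D♭2 and E♭2.
Counting 2 letters and 2 half steps from D♭ gives a major second.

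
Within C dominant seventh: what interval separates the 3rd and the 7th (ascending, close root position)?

Spelling the chord: C, E, G, Bb.
That puts E below Bb.
From E to Bb: 6 semitones over a fifth = diminished.
This 3–7 tritone is the characteristic tension at the heart of the dominant sound.

d5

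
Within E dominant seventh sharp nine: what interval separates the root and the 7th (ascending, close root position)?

m7

Spelling the chord: E G# B D F##.
So we need the interval from E up to D.
From E to D: 10 semitones over a seventh = minor.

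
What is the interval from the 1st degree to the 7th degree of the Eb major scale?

The scale runs Eb F G Ab Bb C D.
So we need the interval from Eb up to D.
Counting 7 letters and 11 half steps from Eb gives a major seventh.

M7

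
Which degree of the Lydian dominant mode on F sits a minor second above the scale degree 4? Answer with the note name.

C

The scale is F G A B C D Eb.
The scale degree 4 is B; a minor second above that is C — scale degree 5.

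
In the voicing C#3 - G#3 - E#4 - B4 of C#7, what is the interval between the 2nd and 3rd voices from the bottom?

Those voices are G#3 and E#4.
From G# to E# is 9 semitones, exactly the major sixth.

major 6th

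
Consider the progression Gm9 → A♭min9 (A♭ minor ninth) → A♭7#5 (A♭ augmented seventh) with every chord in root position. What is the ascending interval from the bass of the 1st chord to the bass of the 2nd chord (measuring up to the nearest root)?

The roots are G and A♭.
2 letter names make it a second; at 1 semitone (a half step narrower than major) the quality is minor.

minor second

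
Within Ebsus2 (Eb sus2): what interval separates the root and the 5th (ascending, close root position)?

Ebsus2 (Eb sus2) is spelled Eb F Bb.
The root is Eb and the 5th is Bb.
Eb up to Bb spans 5 letter names and 7 semitones — a perfect fifth.

perfect 5th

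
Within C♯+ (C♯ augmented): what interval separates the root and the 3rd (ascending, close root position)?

C♯aug is spelled C♯, E♯, G𝄪.
So we need the interval from C♯ up to E♯.
C♯ up to E♯ spans 3 letter names and 4 semitones — a major third.

M3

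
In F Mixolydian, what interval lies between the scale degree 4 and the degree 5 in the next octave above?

F mixolydian: F G A B♭ C D E♭.
Scale degree 4 = B♭; 5th scale degree (up an octave) = C.
B♭ up to C spans 9 letter names and 14 semitones — a major ninth.

major ninth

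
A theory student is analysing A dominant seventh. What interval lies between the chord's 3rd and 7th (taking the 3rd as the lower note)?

A7: A–C#–E–G.
So we need the interval from C# up to G.
From C# to G: 6 semitones over a fifth = diminished.
This 3–7 tritone is the characteristic tension at the heart of the dominant sound.

diminished fifth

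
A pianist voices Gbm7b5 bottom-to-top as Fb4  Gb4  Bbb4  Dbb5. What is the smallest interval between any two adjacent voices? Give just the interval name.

Adjacent intervals: Fb4→Gb4 = major second; Gb4→Bbb4 = minor third; Bbb4→Dbb5 = minor third.
The smallest is Fb4 to Gb4, a major second (2 semitones).

major second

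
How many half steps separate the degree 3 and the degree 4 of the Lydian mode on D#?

The scale is D# E# F## G## A# B# C##.
F## up to G## is a major second — 2 semitones.

2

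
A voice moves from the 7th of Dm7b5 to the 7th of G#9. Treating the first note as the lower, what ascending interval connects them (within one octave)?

The 7th of Dm7b5 is C; the 7th of G#9 is F#.
4 letter names make it a fourth; at 6 semitones (a half step wider than perfect) the quality is augmented.

augmented fourth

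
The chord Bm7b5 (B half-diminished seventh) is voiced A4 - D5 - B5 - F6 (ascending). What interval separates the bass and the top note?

The outer voices are A4 and F6.
13 letter names make it a thirteenth; at 20 semitones (a half step narrower than major) the quality is minor.

minor 13th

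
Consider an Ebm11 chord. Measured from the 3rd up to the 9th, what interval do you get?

major 7th

The chord tones of Ebm11 (Eb minor eleventh) are Eb–Gb–Bb–Db–F–Ab.
That puts Gb below F.
Gb up to F spans 7 letter names and 11 semitones — a major seventh.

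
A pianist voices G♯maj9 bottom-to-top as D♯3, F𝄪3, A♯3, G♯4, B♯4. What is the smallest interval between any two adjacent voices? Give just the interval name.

minor third

Adjacent intervals: D♯3→F𝄪3 = major third; F𝄪3→A♯3 = minor third; A♯3→G♯4 = minor seventh; G♯4→B♯4 = major third.
The smallest is F𝄪3 to A♯3, a minor third (3 semitones).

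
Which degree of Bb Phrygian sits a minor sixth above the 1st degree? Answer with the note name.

The scale is Bb Cb Db Eb F Gb Ab.
The 1st degree is Bb; a minor sixth above that is Gb — scale degree 6.

Gb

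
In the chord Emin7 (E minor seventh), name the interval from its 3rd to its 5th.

E minor seventh is spelled E, G, B, D.
That puts G below B.
From G to B is 4 semitones, exactly the major third.

major 3rd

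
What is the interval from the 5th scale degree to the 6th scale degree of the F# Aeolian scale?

minor second

Spelling the F# Aeolian scale: F# G# A B C# D E.
5th scale degree = C#; 6th scale degree = D.
From C# to D: 1 semitone over a second = minor.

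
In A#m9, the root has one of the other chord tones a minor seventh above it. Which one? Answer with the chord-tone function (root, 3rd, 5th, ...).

The chord tones of A# minor ninth are A#–C#–E#–G#–B#.
The root is A#. A minor seventh above A# is G#.
G# is the chord's 7th.

7th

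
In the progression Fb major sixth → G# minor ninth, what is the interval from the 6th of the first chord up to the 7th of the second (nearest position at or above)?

augmented third

Fb major sixth has Db as its 6th, and G# minor ninth has F# as its 7th.
3 letter names make it a third; at 5 semitones (a half step wider than major) the quality is augmented.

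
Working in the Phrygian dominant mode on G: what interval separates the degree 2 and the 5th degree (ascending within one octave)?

augmented 4th

G phrygian dominant: G A♭ B C D E♭ F.
That puts A♭ below D.
4 letter names make it a fourth; at 6 semitones (a half step wider than perfect) the quality is augmented.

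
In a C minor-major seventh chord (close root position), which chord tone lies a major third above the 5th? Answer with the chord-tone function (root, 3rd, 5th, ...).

Spelling the chord: C, Eb, G, B.
The 5th is G. A major third above G is B.
B is the chord's 7th.

7th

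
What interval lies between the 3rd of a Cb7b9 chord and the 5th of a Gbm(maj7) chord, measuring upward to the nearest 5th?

minor seventh

Cb7b9 has Eb as its 3rd, and Gbm(maj7) has Db as its 5th.
From Eb to Db: 10 semitones over a seventh = minor.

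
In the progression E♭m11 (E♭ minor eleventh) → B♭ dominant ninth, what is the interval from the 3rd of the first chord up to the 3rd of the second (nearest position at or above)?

The 3rd of E♭m11 (E♭ minor eleventh) is G♭; the 3rd of B♭ dominant ninth is D.
5 letter names make it a fifth; at 8 semitones (a half step wider than perfect) the quality is augmented.

A5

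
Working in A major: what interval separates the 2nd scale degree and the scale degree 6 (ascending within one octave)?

Spelling A major: A B C♯ D E F♯ G♯.
That puts B below F♯.
Counting 5 letters and 7 half steps from B gives a perfect fifth.

perfect 5th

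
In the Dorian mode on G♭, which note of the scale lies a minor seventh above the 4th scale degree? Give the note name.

Bbb

The scale is G♭ A♭ B𝄫 C♭ D♭ E♭ F♭.
The 4th scale degree is C♭; a minor seventh above that is B𝄫 — scale degree 3.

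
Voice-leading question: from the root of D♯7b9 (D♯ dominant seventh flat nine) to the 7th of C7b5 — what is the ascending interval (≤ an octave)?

diminished sixth

The root of D♯7b9 (D♯ dominant seventh flat nine) is D♯; the 7th of C7b5 is B♭.
6 letter names make it a sixth; at 7 semitones (a whole step narrower than major) the quality is diminished.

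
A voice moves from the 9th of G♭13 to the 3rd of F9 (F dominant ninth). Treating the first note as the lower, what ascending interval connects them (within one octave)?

augmented unison

The 9th of G♭13 is A♭; the 3rd of F9 (F dominant ninth) is A.
1 letter names make it a unison; at 1 semitone (a half step wider than perfect) the quality is augmented.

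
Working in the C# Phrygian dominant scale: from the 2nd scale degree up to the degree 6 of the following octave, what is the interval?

Spelling the C# Phrygian dominant scale: C# D E# F# G# A B.
So we need the interval from D up to A.
D up to A spans 12 letter names and 19 semitones — a perfect twelfth.

perfect 12th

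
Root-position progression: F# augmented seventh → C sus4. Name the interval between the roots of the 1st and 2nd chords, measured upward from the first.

diminished 5th

The roots are F# and C.
F# up to C is 6 semitones, a half step narrower than a perfect fifth, so the interval is diminished.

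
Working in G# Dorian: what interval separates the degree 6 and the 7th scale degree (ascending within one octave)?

The scale runs G# A# B C# D# E# F#.
So we need the interval from E# up to F#.
E# up to F# is 1 semitone, a half step narrower than a major second, so the interval is minor.

minor second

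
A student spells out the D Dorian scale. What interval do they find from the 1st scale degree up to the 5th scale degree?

D dorian: D E F G A B C.
1st scale degree = D; 5th degree = A.
Counting 5 letters and 7 half steps from D gives a perfect fifth.

perfect fifth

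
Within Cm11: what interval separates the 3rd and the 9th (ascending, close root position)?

major seventh

The chord tones of Cm11 are C-Eb-G-Bb-D-F.
The 3rd is Eb and the 9th is D.
From Eb to D is 11 semitones, exactly the major seventh.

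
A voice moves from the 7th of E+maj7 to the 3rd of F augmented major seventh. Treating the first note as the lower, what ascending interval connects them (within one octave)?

diminished 5th

E+maj7 has D# as its 7th, and F augmented major seventh has A as its 3rd.
D# up to A is 6 semitones, a half step narrower than a perfect fifth, so the interval is diminished.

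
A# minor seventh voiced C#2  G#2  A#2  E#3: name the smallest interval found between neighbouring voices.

major 2nd

Adjacent intervals: C#2→G#2 = perfect fifth; G#2→A#2 = major second; A#2→E#3 = perfect fifth.
The smallest is G#2 to A#2, a major second (2 semitones).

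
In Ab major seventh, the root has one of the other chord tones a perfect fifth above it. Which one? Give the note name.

Abmaj7 (Ab major seventh): Ab–C–Eb–G.
The root is Ab. A perfect fifth above Ab is Eb.
Eb is the chord's 5th.

Eb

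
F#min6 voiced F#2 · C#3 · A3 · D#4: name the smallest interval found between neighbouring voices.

augmented 4th

Adjacent intervals: F#2→C#3 = perfect fifth; C#3→A3 = minor sixth; A3→D#4 = augmented fourth.
The smallest is A3 to D#4, an augmented fourth (6 semitones).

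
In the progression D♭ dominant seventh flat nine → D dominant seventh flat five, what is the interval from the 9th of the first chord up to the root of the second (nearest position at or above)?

D♭ dominant seventh flat nine has E𝄫 as its 9th, and D dominant seventh flat five has D as its root.
7 letter names make it a seventh; at 12 semitones (a half step wider than major) the quality is augmented.

augmented seventh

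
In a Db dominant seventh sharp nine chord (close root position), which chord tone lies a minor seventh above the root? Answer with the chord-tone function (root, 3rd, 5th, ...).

7th

The chord tones of Db7#9 are Db-F-Ab-Cb-E.
The root is Db. A minor seventh above Db is Cb.
Cb is the chord's 7th.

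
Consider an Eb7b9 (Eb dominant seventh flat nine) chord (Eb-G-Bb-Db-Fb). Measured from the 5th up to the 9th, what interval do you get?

That puts Bb below Fb.
5 letter names make it a fifth; at 6 semitones (a half step narrower than perfect) the quality is diminished.

diminished fifth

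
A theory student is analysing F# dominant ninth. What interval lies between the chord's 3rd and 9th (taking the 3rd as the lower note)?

minor seventh

Spelling the chord: F# A# C# E G#.
3rd = A#; 9th = G#.
7 letter names make it a seventh; at 10 semitones (a half step narrower than major) the quality is minor.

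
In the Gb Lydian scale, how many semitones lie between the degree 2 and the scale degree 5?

The scale is Gb Ab Bb C Db Eb F.
Ab up to Db is a perfect fourth — 5 semitones.

5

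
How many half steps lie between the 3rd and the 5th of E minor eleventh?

Spelling the chord: E–G–B–D–F♯–A.
G to B is a major third: 4 semitones.

4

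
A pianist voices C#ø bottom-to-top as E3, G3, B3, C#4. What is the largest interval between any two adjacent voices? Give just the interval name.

M3

Adjacent intervals: E3→G3 = minor third; G3→B3 = major third; B3→C#4 = major second.
The largest is G3 to B3, a major third (4 semitones).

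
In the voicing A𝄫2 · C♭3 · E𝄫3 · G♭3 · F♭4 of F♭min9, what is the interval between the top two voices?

minor seventh

Those voices are G♭3 and F♭4.
7 letter names make it a seventh; at 10 semitones (a half step narrower than major) the quality is minor.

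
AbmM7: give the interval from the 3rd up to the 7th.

The chord tones of Abm(maj7) (Ab minor-major seventh) are Ab Cb Eb G.
So we need the interval from Cb up to G.
Cb up to G is 8 semitones, a half step wider than a perfect fifth, so the interval is augmented.

A5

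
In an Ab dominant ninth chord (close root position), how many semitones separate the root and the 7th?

Spelling the chord: Ab–C–Eb–Gb–Bb.
Ab to Gb is a minor seventh: 10 semitones.

10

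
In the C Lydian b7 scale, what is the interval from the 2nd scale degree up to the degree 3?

Spelling the C Lydian b7 scale: C D E F# G A Bb.
2nd scale degree = D; scale degree 3 = E.
From D to E is 2 semitones, exactly the major second.

major 2nd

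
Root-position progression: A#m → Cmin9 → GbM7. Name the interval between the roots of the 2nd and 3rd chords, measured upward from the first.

diminished fifth

The roots are C and Gb.
From C to Gb: 6 semitones over a fifth = diminished.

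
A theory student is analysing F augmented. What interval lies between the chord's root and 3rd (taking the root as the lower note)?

major third

F+ (F augmented) is spelled F–A–C#.
That puts F below A.
From F to A is 4 semitones, exactly the major third.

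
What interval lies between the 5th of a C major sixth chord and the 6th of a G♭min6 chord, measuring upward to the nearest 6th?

minor 6th

The 5th of C major sixth is G; the 6th of G♭min6 is E♭.
G up to E♭ is 8 semitones, a half step narrower than a major sixth, so the interval is minor.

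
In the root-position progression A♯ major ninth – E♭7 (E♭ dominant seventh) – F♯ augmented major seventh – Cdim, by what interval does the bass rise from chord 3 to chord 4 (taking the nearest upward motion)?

The roots are F♯ and C.
5 letter names make it a fifth; at 6 semitones (a half step narrower than perfect) the quality is diminished.

diminished fifth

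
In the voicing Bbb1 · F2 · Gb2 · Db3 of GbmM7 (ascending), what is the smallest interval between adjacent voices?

Adjacent intervals: Bbb1→F2 = augmented fifth; F2→Gb2 = minor second; Gb2→Db3 = perfect fifth.
The smallest is F2 to Gb2, a minor second (1 semitone).

minor 2nd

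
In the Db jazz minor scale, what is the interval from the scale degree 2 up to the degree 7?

M6

Spelling the Db jazz minor scale: Db Eb Fb Gb Ab Bb C.
The scale degree 2 is Eb and the 7th scale degree is C.
Counting 6 letters and 9 half steps from Eb gives a major sixth.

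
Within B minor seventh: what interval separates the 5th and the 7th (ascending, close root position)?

The chord tones of B-7 are B-D-F#-A.
5th = F#; 7th = A.
F# up to A is 3 semitones, a half step narrower than a major third, so the interval is minor.

minor third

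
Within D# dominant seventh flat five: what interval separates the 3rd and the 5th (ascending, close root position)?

D#7b5 is spelled D#-F##-A-C#.
That puts F## below A.
3 letter names make it a third; at 2 semitones (a whole step narrower than major) the quality is diminished.

diminished third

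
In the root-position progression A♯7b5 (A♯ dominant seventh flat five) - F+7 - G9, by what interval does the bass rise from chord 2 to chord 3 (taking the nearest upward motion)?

The roots are F and G.
Counting 2 letters and 2 half steps from F gives a major second.

major second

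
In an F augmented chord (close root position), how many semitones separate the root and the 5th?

8

F+ is spelled F-A-C#.
F to C# is an augmented fifth: 8 semitones.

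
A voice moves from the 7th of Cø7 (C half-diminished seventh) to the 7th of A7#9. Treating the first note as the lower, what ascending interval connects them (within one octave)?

M6

The 7th of Cø7 (C half-diminished seventh) is B♭; the 7th of A7#9 is G.
B♭ up to G spans 6 letter names and 9 semitones — a major sixth.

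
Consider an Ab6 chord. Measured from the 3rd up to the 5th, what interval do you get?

The chord tones of Ab major sixth are Ab, C, Eb, F.
The 3rd is C and the 5th is Eb.
3 letter names make it a third; at 3 semitones (a half step narrower than major) the quality is minor.

minor 3rd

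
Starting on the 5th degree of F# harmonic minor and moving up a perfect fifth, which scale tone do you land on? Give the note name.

The scale is F# G# A B C# D E#.
The 5th degree is C#; a perfect fifth above that is G# — scale degree 2.

G#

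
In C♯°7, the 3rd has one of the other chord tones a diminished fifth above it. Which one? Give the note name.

Bb

Spelling the chord: C♯–E–G–B♭.
The 3rd is E. A diminished fifth above E is B♭.
B♭ is the chord's 7th.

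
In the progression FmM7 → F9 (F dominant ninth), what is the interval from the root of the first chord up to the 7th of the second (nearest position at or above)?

minor seventh

The root of FmM7 is F; the 7th of F9 (F dominant ninth) is Eb.
F up to Eb is 10 semitones, a half step narrower than a major seventh, so the interval is minor.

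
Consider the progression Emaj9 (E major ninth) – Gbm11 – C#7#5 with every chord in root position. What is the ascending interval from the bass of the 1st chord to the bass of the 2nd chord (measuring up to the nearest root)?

diminished third

The roots are E and Gb.
From E to Gb: 2 semitones over a third = diminished.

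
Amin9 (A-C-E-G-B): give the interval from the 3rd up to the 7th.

3rd = C; 7th = G.
From C to G is 7 semitones, exactly the perfect fifth.

perfect fifth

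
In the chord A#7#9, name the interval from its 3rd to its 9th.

Spelling the chord: A#, C##, E#, G#, B##.
So we need the interval from C## up to B##.
From C## to B## is 11 semitones, exactly the major seventh.

major 7th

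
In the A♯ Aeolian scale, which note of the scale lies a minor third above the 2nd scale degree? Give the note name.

The scale is A♯ B♯ C♯ D♯ E♯ F♯ G♯.
The 2nd scale degree is B♯; a minor third above that is D♯ — scale degree 4.

D#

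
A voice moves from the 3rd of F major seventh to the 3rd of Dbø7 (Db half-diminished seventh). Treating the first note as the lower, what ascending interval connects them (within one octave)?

F major seventh has A as its 3rd, and Dbø7 (Db half-diminished seventh) has Fb as its 3rd.
6 letter names make it a sixth; at 7 semitones (a whole step narrower than major) the quality is diminished.

diminished 6th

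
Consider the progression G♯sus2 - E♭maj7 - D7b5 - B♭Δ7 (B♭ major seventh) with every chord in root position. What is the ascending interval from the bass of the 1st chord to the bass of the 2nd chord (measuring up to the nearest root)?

diminished sixth

The roots are G♯ and E♭.
6 letter names make it a sixth; at 7 semitones (a whole step narrower than major) the quality is diminished.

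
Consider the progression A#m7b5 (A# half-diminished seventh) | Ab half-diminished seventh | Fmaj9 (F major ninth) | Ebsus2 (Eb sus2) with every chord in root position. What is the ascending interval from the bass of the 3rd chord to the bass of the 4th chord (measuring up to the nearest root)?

The roots are F and Eb.
7 letter names make it a seventh; at 10 semitones (a half step narrower than major) the quality is minor.

minor seventh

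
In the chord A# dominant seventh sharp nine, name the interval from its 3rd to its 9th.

major seventh

Spelling the chord: A#-C##-E#-G#-B##.
So we need the interval from C## up to B##.
Counting 7 letters and 11 half steps from C## gives a major seventh.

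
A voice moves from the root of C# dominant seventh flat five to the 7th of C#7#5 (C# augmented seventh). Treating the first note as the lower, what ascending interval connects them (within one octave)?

C# dominant seventh flat five has C# as its root, and C#7#5 (C# augmented seventh) has B as its 7th.
C# up to B is 10 semitones, a half step narrower than a major seventh, so the interval is minor.

minor seventh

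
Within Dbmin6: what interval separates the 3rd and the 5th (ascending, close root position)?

major 3rd

Dbmin6 is spelled Db-Fb-Ab-Bb.
That puts Fb below Ab.
From Fb to Ab is 4 semitones, exactly the major third.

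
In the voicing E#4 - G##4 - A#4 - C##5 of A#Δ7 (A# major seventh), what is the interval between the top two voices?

Those voices are A#4 and C##5.
A# up to C## spans 3 letter names and 4 semitones — a major third.

major third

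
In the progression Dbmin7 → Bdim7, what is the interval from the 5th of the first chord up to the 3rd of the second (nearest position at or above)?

augmented fourth

Dbmin7 has Ab as its 5th, and Bdim7 has D as its 3rd.
Ab up to D is 6 semitones, a half step wider than a perfect fourth, so the interval is augmented.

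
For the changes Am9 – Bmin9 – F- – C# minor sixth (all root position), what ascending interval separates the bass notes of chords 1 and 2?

The roots are A and B.
From A to B is 2 semitones, exactly the major second.

M2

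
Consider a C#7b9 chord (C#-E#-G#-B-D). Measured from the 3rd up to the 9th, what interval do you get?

3rd = E#; 9th = D.
From E# to D: 9 semitones over a seventh = diminished.

d7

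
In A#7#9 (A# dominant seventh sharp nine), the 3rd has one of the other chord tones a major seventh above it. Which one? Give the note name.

The chord tones of A#7#9 (A# dominant seventh sharp nine) are A#–C##–E#–G#–B##.
The 3rd is C##. A major seventh above C## is B##.
B## is the chord's 9th.

B##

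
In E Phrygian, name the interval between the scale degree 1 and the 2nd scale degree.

Spelling E Phrygian: E F G A B C D.
So we need the interval from E up to F.
E up to F is 1 semitone, a half step narrower than a major second, so the interval is minor.

minor 2nd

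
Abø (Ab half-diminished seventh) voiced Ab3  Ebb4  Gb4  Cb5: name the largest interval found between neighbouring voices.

diminished 5th

Adjacent intervals: Ab3→Ebb4 = diminished fifth; Ebb4→Gb4 = major third; Gb4→Cb5 = perfect fourth.
The largest is Ab3 to Ebb4, a diminished fifth (6 semitones).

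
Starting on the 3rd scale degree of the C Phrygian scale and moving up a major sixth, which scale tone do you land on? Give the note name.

The scale is C D♭ E♭ F G A♭ B♭.
The 3rd scale degree is E♭; a major sixth above that is C — scale degree 1.

C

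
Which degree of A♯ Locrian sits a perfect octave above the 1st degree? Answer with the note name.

A#

The scale is A♯ B C♯ D♯ E F♯ G♯.
The 1st degree is A♯; a perfect octave above that is A♯ — scale degree 1.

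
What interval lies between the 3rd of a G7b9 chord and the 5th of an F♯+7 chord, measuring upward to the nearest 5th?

The 3rd of G7b9 is B; the 5th of F♯+7 is C𝄪.
2 letter names make it a second; at 3 semitones (a half step wider than major) the quality is augmented.

augmented 2nd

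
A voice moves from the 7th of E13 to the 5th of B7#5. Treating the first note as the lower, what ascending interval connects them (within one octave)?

augmented 3rd

The 7th of E13 is D; the 5th of B7#5 is F𝄪.
D up to F𝄪 is 5 semitones, a half step wider than a major third, so the interval is augmented.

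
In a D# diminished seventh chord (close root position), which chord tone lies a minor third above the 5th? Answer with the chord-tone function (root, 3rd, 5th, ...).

Spelling the chord: D#–F#–A–C.
The 5th is A. A minor third above A is C.
C is the chord's 7th.

7th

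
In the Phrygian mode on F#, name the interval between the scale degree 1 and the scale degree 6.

The scale runs F# G A B C# D E.
That puts F# below D.
F# up to D is 8 semitones, a half step narrower than a major sixth, so the interval is minor.

minor sixth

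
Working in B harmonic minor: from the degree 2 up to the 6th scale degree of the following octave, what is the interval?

The scale runs B C# D E F# G A#.
That puts C# below G.
12 letter names make it a twelfth; at 18 semitones (a half step narrower than perfect) the quality is diminished.

diminished 12th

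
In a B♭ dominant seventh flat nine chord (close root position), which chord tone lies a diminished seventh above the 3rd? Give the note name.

Cb

B♭7b9 is spelled B♭-D-F-A♭-C♭.
The 3rd is D. A diminished seventh above D is C♭.
C♭ is the chord's 9th.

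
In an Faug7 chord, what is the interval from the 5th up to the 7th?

The chord tones of F+7 are F A C# Eb.
That puts C# below Eb.
C# up to Eb is 2 semitones, a whole step narrower than a major third, so the interval is diminished.

diminished third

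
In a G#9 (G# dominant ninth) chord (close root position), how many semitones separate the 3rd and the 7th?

The chord tones of G#9 are G#–B#–D#–F#–A#.
B# to F# is a diminished fifth: 6 semitones.

6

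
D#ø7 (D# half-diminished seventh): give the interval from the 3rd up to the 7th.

Spelling the chord: D#, F#, A, C#.
The 3rd is F# and the 7th is C#.
F# up to C# spans 5 letter names and 7 semitones — a perfect fifth.

perfect fifth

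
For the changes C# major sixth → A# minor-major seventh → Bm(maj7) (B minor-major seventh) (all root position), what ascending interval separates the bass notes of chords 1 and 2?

The roots are C# and A#.
Counting 6 letters and 9 half steps from C# gives a major sixth.

major 6th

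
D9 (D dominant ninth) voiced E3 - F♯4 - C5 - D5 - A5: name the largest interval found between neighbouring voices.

M9

Adjacent intervals: E3→F♯4 = major ninth; F♯4→C5 = diminished fifth; C5→D5 = major second; D5→A5 = perfect fifth.
The largest is E3 to F♯4, a major ninth (14 semitones).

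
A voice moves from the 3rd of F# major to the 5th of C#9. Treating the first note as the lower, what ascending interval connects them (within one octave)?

The 3rd of F# major is A#; the 5th of C#9 is G#.
A# up to G# is 10 semitones, a half step narrower than a major seventh, so the interval is minor.

minor seventh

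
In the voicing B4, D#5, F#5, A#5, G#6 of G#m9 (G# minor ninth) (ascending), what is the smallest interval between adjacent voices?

Adjacent intervals: B4→D#5 = major third; D#5→F#5 = minor third; F#5→A#5 = major third; A#5→G#6 = minor seventh.
The smallest is D#5 to F#5, a minor third (3 semitones).

minor third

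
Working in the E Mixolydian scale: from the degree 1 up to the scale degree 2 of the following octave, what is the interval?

major ninth

The scale runs E F♯ G♯ A B C♯ D.
That puts E below F♯.
From E to F♯ is 14 semitones, exactly the major ninth.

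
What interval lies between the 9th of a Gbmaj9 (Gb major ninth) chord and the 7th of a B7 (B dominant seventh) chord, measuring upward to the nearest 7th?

Gbmaj9 (Gb major ninth) has Ab as its 9th, and B7 (B dominant seventh) has A as its 7th.
Ab up to A is 1 semitone, a half step wider than a perfect unison, so the interval is augmented.

augmented unison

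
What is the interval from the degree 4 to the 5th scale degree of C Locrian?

The scale runs C Db Eb F Gb Ab Bb.
That puts F below Gb.
F up to Gb is 1 semitone, a half step narrower than a major second, so the interval is minor.

m2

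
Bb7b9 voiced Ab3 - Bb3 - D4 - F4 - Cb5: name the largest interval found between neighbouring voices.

diminished fifth

Adjacent intervals: Ab3→Bb3 = major second; Bb3→D4 = major third; D4→F4 = minor third; F4→Cb5 = diminished fifth.
The largest is F4 to Cb5, a diminished fifth (6 semitones).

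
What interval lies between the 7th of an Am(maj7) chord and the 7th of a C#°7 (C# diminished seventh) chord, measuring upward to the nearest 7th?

d3

Am(maj7) has G# as its 7th, and C#°7 (C# diminished seventh) has Bb as its 7th.
3 letter names make it a third; at 2 semitones (a whole step narrower than major) the quality is diminished.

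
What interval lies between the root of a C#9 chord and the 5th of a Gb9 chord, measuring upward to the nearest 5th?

The root of C#9 is C#; the 5th of Gb9 is Db.
C# up to Db is 0 semitones, a whole step narrower than a major second, so the interval is diminished.

d2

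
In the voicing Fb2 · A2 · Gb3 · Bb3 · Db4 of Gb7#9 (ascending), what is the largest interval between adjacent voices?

Adjacent intervals: Fb2→A2 = augmented third; A2→Gb3 = diminished seventh; Gb3→Bb3 = major third; Bb3→Db4 = minor third.
The largest is A2 to Gb3, a diminished seventh (9 semitones).

d7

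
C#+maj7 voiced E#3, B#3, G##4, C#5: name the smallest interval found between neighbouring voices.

Adjacent intervals: E#3→B#3 = perfect fifth; B#3→G##4 = major sixth; G##4→C#5 = diminished fourth.
The smallest is G##4 to C#5, a diminished fourth (4 semitones).

diminished fourth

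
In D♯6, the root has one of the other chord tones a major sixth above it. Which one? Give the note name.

The chord tones of D♯6 are D♯, F𝄪, A♯, B♯.
The root is D♯. A major sixth above D♯ is B♯.
B♯ is the chord's 6th.

B#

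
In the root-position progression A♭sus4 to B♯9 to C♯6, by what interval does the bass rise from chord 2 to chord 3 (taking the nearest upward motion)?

The roots are B♯ and C♯.
From B♯ to C♯: 1 semitone over a second = minor.

m2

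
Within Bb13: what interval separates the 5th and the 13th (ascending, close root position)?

major ninth

The chord tones of Bb13 are Bb, D, F, Ab, C, G.
5th = F; 13th = G.
From F to G is 14 semitones, exactly the major ninth.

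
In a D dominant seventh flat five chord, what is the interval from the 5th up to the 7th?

D dominant seventh flat five: D, F#, Ab, C.
So we need the interval from Ab up to C.
Counting 3 letters and 4 half steps from Ab gives a major third.

major third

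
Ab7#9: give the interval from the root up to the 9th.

Ab7#9: Ab C Eb Gb B.
So we need the interval from Ab up to B.
9 letter names make it a ninth; at 15 semitones (a half step wider than major) the quality is augmented.

A9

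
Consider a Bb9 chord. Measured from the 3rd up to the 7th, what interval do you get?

diminished fifth

Spelling the chord: Bb, D, F, Ab, C.
3rd = D; 7th = Ab.
D up to Ab is 6 semitones, a half step narrower than a perfect fifth, so the interval is diminished.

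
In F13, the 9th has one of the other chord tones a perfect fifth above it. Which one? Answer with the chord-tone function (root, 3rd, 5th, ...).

13th

F dominant thirteenth: F, A, C, E♭, G, D.
The 9th is G. A perfect fifth above G is D.
D is the chord's 13th.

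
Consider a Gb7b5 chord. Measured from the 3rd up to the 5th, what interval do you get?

Gb7b5 (Gb dominant seventh flat five) is spelled Gb-Bb-Dbb-Fb.
3rd = Bb; 5th = Dbb.
Bb up to Dbb is 2 semitones, a whole step narrower than a major third, so the interval is diminished.

diminished 3rd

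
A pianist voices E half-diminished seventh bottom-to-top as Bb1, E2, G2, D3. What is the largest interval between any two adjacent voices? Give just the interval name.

perfect fifth

Adjacent intervals: Bb1→E2 = augmented fourth; E2→G2 = minor third; G2→D3 = perfect fifth.
The largest is G2 to D3, a perfect fifth (7 semitones).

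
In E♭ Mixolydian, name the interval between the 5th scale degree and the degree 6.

Spelling E♭ Mixolydian: E♭ F G A♭ B♭ C D♭.
The 5th scale degree is B♭ and the scale degree 6 is C.
From B♭ to C is 2 semitones, exactly the major second.

major second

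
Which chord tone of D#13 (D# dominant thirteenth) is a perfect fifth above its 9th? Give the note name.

B#

The chord tones of D# dominant thirteenth are D#-F##-A#-C#-E#-B#.
The 9th is E#. A perfect fifth above E# is B#.
B# is the chord's 13th.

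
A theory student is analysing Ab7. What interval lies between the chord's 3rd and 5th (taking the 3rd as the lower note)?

minor 3rd

Ab7 is spelled Ab C Eb Gb.
So we need the interval from C up to Eb.
C up to Eb is 3 semitones, a half step narrower than a major third, so the interval is minor.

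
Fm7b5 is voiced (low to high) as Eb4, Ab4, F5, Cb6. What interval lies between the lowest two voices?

perfect fourth

Those voices are Eb4 and Ab4.
From Eb to Ab is 5 semitones, exactly the perfect fourth.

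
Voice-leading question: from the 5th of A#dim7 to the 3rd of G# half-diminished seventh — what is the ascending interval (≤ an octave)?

perfect fifth

The 5th of A#dim7 is E; the 3rd of G# half-diminished seventh is B.
E up to B spans 5 letter names and 7 semitones — a perfect fifth.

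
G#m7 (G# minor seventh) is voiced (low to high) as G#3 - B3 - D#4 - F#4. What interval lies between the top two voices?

Those voices are D#4 and F#4.
D# up to F# is 3 semitones, a half step narrower than a major third, so the interval is minor.

minor third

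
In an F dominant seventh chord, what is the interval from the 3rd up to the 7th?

d5

F dominant seventh is spelled F–A–C–Eb.
That puts A below Eb.
A up to Eb is 6 semitones, a half step narrower than a perfect fifth, so the interval is diminished.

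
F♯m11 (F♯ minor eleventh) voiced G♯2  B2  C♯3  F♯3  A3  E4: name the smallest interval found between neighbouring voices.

Adjacent intervals: G♯2→B2 = minor third; B2→C♯3 = major second; C♯3→F♯3 = perfect fourth; F♯3→A3 = minor third; A3→E4 = perfect fifth.
The smallest is B2 to C♯3, a major second (2 semitones).

major second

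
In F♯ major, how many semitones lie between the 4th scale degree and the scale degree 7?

The scale is F♯ G♯ A♯ B C♯ D♯ E♯.
B up to E♯ is an augmented fourth — 6 semitones.

6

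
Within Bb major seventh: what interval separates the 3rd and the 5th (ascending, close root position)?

BbM7: Bb D F A.
That puts D below F.
3 letter names make it a third; at 3 semitones (a half step narrower than major) the quality is minor.

minor 3rd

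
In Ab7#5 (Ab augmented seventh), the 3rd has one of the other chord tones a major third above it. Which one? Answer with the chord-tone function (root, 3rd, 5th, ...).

5th

The chord tones of Ab augmented seventh are Ab-C-E-Gb.
The 3rd is C. A major third above C is E.
E is the chord's 5th.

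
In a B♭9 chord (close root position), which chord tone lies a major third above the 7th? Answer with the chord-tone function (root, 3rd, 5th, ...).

9th

B♭9 is spelled B♭-D-F-A♭-C.
The 7th is A♭. A major third above A♭ is C.
C is the chord's 9th.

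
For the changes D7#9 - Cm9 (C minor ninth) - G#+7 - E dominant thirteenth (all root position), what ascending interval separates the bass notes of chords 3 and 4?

The roots are G# and E.
G# up to E is 8 semitones, a half step narrower than a major sixth, so the interval is minor.

minor sixth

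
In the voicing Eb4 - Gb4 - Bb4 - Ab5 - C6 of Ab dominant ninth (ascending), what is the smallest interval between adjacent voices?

Adjacent intervals: Eb4→Gb4 = minor third; Gb4→Bb4 = major third; Bb4→Ab5 = minor seventh; Ab5→C6 = major third.
The smallest is Eb4 to Gb4, a minor third (3 semitones).

minor 3rd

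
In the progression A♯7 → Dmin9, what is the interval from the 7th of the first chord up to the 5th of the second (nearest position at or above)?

minor second

The 7th of A♯7 is G♯; the 5th of Dmin9 is A.
G♯ up to A is 1 semitone, a half step narrower than a major second, so the interval is minor.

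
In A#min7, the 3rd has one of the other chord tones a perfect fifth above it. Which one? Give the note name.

Spelling the chord: A#–C#–E#–G#.
The 3rd is C#. A perfect fifth above C# is G#.
G# is the chord's 7th.

G#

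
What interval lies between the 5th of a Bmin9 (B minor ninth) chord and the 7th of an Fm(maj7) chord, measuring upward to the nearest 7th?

minor 7th

Bmin9 (B minor ninth) has F♯ as its 5th, and Fm(maj7) has E as its 7th.
F♯ up to E is 10 semitones, a half step narrower than a major seventh, so the interval is minor.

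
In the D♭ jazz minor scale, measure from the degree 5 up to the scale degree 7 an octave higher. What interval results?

major tenth

The scale runs D♭ E♭ F♭ G♭ A♭ B♭ C.
Degree 5 = A♭; degree 7 (up an octave) = C.
Counting 10 letters and 16 half steps from A♭ gives a major tenth.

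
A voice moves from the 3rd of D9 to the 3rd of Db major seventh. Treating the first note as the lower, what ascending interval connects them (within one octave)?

The 3rd of D9 is F#; the 3rd of Db major seventh is F.
From F# to F: 11 semitones over an octave = diminished.

diminished octave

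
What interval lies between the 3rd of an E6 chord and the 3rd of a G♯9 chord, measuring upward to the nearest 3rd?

E6 has G♯ as its 3rd, and G♯9 has B♯ as its 3rd.
Counting 3 letters and 4 half steps from G♯ gives a major third.

M3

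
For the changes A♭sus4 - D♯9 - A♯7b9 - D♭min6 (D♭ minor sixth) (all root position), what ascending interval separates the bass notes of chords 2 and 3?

The roots are D♯ and A♯.
From D♯ to A♯ is 7 semitones, exactly the perfect fifth.

perfect fifth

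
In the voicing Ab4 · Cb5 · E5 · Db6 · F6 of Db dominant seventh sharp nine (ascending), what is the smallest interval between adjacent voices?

minor 3rd

Adjacent intervals: Ab4→Cb5 = minor third; Cb5→E5 = augmented third; E5→Db6 = diminished seventh; Db6→F6 = major third.
The smallest is Ab4 to Cb5, a minor third (3 semitones).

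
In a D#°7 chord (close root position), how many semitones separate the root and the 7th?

9

D#dim7 (D# diminished seventh): D# F# A C.
D# to C is a diminished seventh: 9 semitones.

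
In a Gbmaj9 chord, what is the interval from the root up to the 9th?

Gbmaj9 is spelled Gb–Bb–Db–F–Ab.
That puts Gb below Ab.
Counting 9 letters and 14 half steps from Gb gives a major ninth.

major ninth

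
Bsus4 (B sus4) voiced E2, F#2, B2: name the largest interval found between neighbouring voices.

perfect fourth

Adjacent intervals: E2→F#2 = major second; F#2→B2 = perfect fourth.
The largest is F#2 to B2, a perfect fourth (5 semitones).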